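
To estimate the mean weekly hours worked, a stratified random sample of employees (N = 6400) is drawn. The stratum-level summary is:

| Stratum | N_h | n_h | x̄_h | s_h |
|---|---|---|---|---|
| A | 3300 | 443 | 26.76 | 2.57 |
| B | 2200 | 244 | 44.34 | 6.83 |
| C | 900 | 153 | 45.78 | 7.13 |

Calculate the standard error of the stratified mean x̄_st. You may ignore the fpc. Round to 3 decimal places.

SE(x̄_st) ≈ 0.182

V̂(x̄_st) = Σ W_h² s_h²/n_h, with W_h = N_h/N and N = 6400:
  stratum A: (3300/6400)²·2.57²/443 = 0.00396397
  stratum B: (2200/6400)²·6.83²/244 = 0.0225911
  stratum C: (900/6400)²·7.13²/153 = 0.00657072
V̂(x̄_st) = 0.0331258
SE(x̄_st) = √0.0331258 = 0.182005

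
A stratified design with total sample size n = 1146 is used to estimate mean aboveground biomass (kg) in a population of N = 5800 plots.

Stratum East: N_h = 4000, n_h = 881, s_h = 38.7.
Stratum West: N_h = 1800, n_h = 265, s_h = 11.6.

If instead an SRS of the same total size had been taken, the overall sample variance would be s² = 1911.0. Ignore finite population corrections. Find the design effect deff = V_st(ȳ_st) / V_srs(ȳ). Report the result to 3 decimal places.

V̂(ȳ_st) = Σ W_h² s_h²/n_h, with W_h = N_h/N and N = 5800:
  stratum East: (4000/5800)²·38.7²/881 = 0.808556
  stratum West: (1800/5800)²·11.6²/265 = 0.0489057
V_st = 0.857461
V_srs = s²/n = 1911.0/1146 = 1.66754
deff = V_st / V_srs = 0.857461/1.66754 = 0.5142

deff ≈ 0.514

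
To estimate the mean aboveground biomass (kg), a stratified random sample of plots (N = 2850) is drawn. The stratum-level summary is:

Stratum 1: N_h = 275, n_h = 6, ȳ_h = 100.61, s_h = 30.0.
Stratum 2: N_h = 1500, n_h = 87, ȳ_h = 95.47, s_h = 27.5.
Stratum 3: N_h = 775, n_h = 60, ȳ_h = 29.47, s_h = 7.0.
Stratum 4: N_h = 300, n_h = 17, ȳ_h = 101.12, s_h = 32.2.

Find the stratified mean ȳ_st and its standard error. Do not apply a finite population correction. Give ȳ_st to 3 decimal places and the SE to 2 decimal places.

ȳ_st ≈ 78.613, SE ≈ 2.13

ȳ_st = Σ W_h ȳ_h = (275·100.61 + 1500·95.47 + 775·29.47 + 300·101.12)/2850 = 78.61333
V̂(ȳ_st) = Σ W_h² s_h²/n_h, with W_h = N_h/N and N = 2850:
  stratum 1: (275/2850)²·30.0²/6 = 1.39658
  stratum 2: (1500/2850)²·27.5²/87 = 2.4079
  stratum 3: (775/2850)²·7.0²/60 = 0.0603891
  stratum 4: (300/2850)²·32.2²/17 = 0.675796
V̂(ȳ_st) = 4.54067
SE(ȳ_st) = √4.54067 = 2.13089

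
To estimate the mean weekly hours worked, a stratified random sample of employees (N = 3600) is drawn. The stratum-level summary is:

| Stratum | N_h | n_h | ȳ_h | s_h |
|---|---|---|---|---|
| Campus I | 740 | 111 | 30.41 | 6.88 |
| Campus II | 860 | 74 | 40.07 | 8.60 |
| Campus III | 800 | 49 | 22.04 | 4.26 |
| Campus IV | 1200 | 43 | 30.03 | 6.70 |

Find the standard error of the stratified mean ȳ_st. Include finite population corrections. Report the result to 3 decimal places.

SE(ȳ_st) ≈ 0.443

V̂(ȳ_st) = Σ W_h² (1 − n_h/N_h) s_h²/n_h, with W_h = N_h/N and N = 3600:
  stratum Campus I: (740/3600)²·(1 − 111/740)·6.88²/111 = 0.0153155
  stratum Campus II: (860/3600)²·(1 − 74/860)·8.60²/74 = 0.0521292
  stratum Campus III: (800/3600)²·(1 − 49/800)·4.26²/49 = 0.0171691
  stratum Campus IV: (1200/3600)²·(1 − 43/1200)·6.70²/43 = 0.111838
V̂(ȳ_st) = 0.196452
SE(ȳ_st) = √0.196452 = 0.443229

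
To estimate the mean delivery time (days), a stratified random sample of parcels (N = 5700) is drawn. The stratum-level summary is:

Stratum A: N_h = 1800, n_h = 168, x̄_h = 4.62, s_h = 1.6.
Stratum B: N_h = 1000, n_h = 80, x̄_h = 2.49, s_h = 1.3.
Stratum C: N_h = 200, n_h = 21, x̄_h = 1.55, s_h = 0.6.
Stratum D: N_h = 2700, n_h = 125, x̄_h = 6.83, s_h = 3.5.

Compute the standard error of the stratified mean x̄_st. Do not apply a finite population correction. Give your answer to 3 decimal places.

SE(x̄_st) ≈ 0.155

V̂(x̄_st) = Σ W_h² s_h²/n_h, with W_h = N_h/N and N = 5700:
  stratum A: (1800/5700)²·1.6²/168 = 0.00151959
  stratum B: (1000/5700)²·1.3²/80 = 0.0006502
  stratum C: (200/5700)²·0.6²/21 = 2.11054e-05
  stratum D: (2700/5700)²·3.5²/125 = 0.0219889
V̂(x̄_st) = 0.0241798
SE(x̄_st) = √0.0241798 = 0.155499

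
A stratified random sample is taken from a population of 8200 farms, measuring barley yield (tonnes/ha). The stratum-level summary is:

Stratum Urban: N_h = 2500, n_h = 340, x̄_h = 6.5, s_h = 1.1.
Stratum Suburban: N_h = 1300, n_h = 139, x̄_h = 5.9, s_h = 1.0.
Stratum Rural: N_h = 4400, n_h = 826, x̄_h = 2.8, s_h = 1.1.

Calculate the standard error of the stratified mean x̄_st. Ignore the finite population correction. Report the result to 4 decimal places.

V̂(x̄_st) = Σ W_h² s_h²/n_h, with W_h = N_h/N and N = 8200:
  stratum Urban: (2500/8200)²·1.1²/340 = 0.000330795
  stratum Suburban: (1300/8200)²·1.0²/139 = 0.000180819
  stratum Rural: (4400/8200)²·1.1²/826 = 0.000421777
V̂(x̄_st) = 0.000933391
SE(x̄_st) = √0.000933391 = 0.0305514

SE(x̄_st) ≈ 0.0306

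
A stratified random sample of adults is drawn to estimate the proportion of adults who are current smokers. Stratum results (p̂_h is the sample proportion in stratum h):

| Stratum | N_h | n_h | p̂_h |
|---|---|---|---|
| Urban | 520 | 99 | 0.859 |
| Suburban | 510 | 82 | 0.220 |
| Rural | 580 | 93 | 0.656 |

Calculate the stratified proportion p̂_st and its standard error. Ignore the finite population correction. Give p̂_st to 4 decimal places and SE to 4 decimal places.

N = 1610; stratum weights W_h = N_h/N.
p̂_st = Σ W_h p̂_h = (520·0.859 + 510·0.220 + 580·0.656)/1610 = 0.58345
V̂(p̂_st) = Σ W_h² p̂_h(1−p̂_h)/(n_h−1):
  stratum Urban: (520/1610)²·0.859·0.141/98 = 0.000128926
  stratum Suburban: (510/1610)²·0.220·0.780/81 = 0.000212579
  stratum Rural: (580/1610)²·0.656·0.344/92 = 0.000318331
V̂(p̂_st) = 0.000659836; SE = √V̂ = 0.0256873

p̂_st ≈ 0.5835, SE ≈ 0.0257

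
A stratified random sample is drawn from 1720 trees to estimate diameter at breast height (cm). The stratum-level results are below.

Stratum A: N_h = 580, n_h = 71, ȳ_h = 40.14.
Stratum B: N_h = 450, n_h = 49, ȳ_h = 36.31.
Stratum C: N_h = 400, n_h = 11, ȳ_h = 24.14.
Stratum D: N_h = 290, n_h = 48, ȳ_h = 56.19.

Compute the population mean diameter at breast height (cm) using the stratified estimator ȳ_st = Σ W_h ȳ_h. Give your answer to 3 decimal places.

N = Σ N_h = 1720. Stratum weights W_h = N_h/N.
ȳ_st = (580·40.14 + 450·36.31 + 400·24.14 + 290·56.19) / 1720 = 38.12314

ȳ_st ≈ 38.123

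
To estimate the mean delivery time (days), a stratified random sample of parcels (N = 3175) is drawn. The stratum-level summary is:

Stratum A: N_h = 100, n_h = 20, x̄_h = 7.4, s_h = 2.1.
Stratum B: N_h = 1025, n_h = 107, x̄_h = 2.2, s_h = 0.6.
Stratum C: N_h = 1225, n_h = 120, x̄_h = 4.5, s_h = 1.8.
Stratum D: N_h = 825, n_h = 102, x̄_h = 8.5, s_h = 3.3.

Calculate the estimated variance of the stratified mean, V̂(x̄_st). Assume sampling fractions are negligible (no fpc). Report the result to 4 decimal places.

V̂(x̄_st) = Σ W_h² s_h²/n_h, with W_h = N_h/N and N = 3175:
  stratum A: (100/3175)²·2.1²/20 = 0.000218736
  stratum B: (1025/3175)²·0.6²/107 = 0.000350654
  stratum C: (1225/3175)²·1.8²/120 = 0.00401928
  stratum D: (825/3175)²·3.3²/102 = 0.00720855
V̂(x̄_st) = 0.0117972

V̂(x̄_st) ≈ 0.0118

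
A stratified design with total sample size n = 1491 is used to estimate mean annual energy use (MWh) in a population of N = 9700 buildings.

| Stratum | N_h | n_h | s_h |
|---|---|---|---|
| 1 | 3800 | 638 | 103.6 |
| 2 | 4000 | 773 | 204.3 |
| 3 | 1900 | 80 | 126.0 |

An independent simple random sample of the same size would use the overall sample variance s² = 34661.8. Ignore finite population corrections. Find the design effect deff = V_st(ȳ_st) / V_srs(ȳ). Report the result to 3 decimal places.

deff ≈ 0.834

V̂(ȳ_st) = Σ W_h² s_h²/n_h, with W_h = N_h/N and N = 9700:
  stratum 1: (3800/9700)²·103.6²/638 = 2.5818
  stratum 2: (4000/9700)²·204.3²/773 = 9.18193
  stratum 3: (1900/9700)²·126.0²/80 = 7.61403
V_st = 19.3778
V_srs = s²/n = 34661.8/1491 = 23.2474
deff = V_st / V_srs = 19.3778/23.2474 = 0.8335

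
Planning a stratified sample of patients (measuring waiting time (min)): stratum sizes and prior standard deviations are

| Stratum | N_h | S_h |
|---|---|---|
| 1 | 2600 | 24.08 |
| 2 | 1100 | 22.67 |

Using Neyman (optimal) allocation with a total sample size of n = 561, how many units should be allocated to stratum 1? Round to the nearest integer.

Neyman allocation: n_h = n · N_h S_h / Σ N_i S_i, with n = 561.
  stratum 1: N_h·S_h = 2600·24.08 = 62608.00
  stratum 2: N_h·S_h = 1100·22.67 = 24937.00
Σ N_h S_h = 87545.00
n for stratum 1 = 561·62608.00/87545.00 = 401.200 → 401

401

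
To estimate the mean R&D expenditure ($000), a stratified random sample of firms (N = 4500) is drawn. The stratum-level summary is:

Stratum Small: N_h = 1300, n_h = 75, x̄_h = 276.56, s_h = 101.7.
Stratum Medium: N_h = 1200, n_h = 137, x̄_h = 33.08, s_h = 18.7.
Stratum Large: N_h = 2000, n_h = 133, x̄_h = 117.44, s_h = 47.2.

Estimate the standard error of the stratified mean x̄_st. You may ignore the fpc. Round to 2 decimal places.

V̂(x̄_st) = Σ W_h² s_h²/n_h, with W_h = N_h/N and N = 4500:
  stratum Small: (1300/4500)²·101.7²/75 = 11.5091
  stratum Medium: (1200/4500)²·18.7²/137 = 0.18151
  stratum Large: (2000/4500)²·47.2²/133 = 3.30878
V̂(x̄_st) = 14.9994
SE(x̄_st) = √14.9994 = 3.87291

SE(x̄_st) ≈ 3.87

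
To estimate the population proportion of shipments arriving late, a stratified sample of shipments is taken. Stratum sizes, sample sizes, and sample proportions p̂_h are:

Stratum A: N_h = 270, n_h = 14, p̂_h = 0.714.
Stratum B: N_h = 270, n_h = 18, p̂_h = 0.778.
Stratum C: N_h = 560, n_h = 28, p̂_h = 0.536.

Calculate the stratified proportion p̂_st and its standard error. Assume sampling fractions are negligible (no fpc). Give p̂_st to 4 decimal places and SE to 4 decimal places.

p̂_st ≈ 0.6391, SE ≈ 0.0628

N = 1100; stratum weights W_h = N_h/N.
p̂_st = Σ W_h p̂_h = (270·0.714 + 270·0.778 + 560·0.536)/1100 = 0.63909
V̂(p̂_st) = Σ W_h² p̂_h(1−p̂_h)/(n_h−1):
  stratum A: (270/1100)²·0.714·0.286/13 = 0.000946375
  stratum B: (270/1100)²·0.778·0.222/17 = 0.000612105
  stratum C: (560/1100)²·0.536·0.464/27 = 0.00238731
V̂(p̂_st) = 0.00394579; SE = √V̂ = 0.0628156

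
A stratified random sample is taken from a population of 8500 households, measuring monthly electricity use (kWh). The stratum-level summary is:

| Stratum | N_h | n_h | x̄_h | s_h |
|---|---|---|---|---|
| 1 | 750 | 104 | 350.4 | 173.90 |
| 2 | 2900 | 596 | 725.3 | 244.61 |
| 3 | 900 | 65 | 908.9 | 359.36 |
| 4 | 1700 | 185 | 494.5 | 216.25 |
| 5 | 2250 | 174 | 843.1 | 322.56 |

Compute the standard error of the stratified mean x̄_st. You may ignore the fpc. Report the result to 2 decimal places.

V̂(x̄_st) = Σ W_h² s_h²/n_h, with W_h = N_h/N and N = 8500:
  stratum 1: (750/8500)²·173.90²/104 = 2.26386
  stratum 2: (2900/8500)²·244.61²/596 = 11.6858
  stratum 3: (900/8500)²·359.36²/65 = 22.2737
  stratum 4: (1700/8500)²·216.25²/185 = 10.1111
  stratum 5: (2250/8500)²·322.56²/174 = 41.8985
V̂(x̄_st) = 88.2332
SE(x̄_st) = √88.2332 = 9.39325

SE(x̄_st) ≈ 9.39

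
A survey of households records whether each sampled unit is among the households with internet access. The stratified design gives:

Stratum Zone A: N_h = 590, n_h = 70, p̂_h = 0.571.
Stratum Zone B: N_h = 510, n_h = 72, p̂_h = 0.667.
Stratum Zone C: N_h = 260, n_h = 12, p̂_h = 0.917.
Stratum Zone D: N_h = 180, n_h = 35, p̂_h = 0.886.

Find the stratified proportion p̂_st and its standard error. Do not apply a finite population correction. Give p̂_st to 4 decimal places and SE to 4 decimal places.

p̂_st ≈ 0.6980, SE ≈ 0.0332

N = 1540; stratum weights W_h = N_h/N.
p̂_st = Σ W_h p̂_h = (590·0.571 + 510·0.667 + 260·0.917 + 180·0.886)/1540 = 0.69803
V̂(p̂_st) = Σ W_h² p̂_h(1−p̂_h)/(n_h−1):
  stratum Zone A: (590/1540)²·0.571·0.429/69 = 0.000521083
  stratum Zone B: (510/1540)²·0.667·0.333/71 = 0.000343092
  stratum Zone C: (260/1540)²·0.917·0.083/11 = 0.000197224
  stratum Zone D: (180/1540)²·0.886·0.114/34 = 4.05848e-05
V̂(p̂_st) = 0.00110198; SE = √V̂ = 0.0331961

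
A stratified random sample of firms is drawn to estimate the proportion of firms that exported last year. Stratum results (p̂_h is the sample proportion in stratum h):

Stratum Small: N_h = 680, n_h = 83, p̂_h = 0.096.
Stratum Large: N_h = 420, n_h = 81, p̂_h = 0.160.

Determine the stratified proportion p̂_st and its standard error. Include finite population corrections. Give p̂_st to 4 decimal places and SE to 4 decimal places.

p̂_st ≈ 0.1204, SE ≈ 0.0235

N = 1100; stratum weights W_h = N_h/N.
p̂_st = Σ W_h p̂_h = (680·0.096 + 420·0.160)/1100 = 0.12044
V̂(p̂_st) = Σ W_h² (1 − n_h/N_h) p̂_h(1−p̂_h)/(n_h−1):
  stratum Small: (680/1100)²·(1 − 83/680)·0.096·0.904/82 = 0.000355078
  stratum Large: (420/1100)²·(1 − 81/420)·0.160·0.840/80 = 0.000197685
V̂(p̂_st) = 0.000552763; SE = √V̂ = 0.0235109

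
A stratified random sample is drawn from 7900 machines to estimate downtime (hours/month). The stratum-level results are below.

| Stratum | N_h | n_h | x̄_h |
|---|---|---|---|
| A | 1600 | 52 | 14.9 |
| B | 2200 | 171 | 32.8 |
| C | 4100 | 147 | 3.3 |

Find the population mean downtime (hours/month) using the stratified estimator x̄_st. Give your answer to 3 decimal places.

x̄_st ≈ 13.865

N = Σ N_h = 7900. Stratum weights W_h = N_h/N.
x̄_st = (1600·14.9 + 2200·32.8 + 4100·3.3) / 7900 = 13.86456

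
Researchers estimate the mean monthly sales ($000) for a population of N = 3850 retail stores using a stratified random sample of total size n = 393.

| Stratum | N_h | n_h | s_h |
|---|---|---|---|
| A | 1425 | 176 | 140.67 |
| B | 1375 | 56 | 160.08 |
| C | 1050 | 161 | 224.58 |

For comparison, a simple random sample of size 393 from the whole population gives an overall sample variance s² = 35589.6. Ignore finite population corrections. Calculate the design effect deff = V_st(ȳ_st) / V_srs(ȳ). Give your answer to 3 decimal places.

V̂(ȳ_st) = Σ W_h² s_h²/n_h, with W_h = N_h/N and N = 3850:
  stratum A: (1425/3850)²·140.67²/176 = 15.4028
  stratum B: (1375/3850)²·160.08²/56 = 58.3674
  stratum C: (1050/3850)²·224.58²/161 = 23.3009
V_st = 97.0711
V_srs = s²/n = 35589.6/393 = 90.5588
deff = V_st / V_srs = 97.0711/90.5588 = 1.0719

deff ≈ 1.072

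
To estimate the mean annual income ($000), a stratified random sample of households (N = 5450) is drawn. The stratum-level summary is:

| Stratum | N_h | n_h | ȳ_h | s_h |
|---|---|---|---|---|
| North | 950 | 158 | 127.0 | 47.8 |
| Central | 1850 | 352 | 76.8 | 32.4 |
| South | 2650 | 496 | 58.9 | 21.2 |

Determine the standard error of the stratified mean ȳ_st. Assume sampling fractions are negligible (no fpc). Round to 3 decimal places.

V̂(ȳ_st) = Σ W_h² s_h²/n_h, with W_h = N_h/N and N = 5450:
  stratum North: (950/5450)²·47.8²/158 = 0.439393
  stratum Central: (1850/5450)²·32.4²/352 = 0.343635
  stratum South: (2650/5450)²·21.2²/496 = 0.214234
V̂(ȳ_st) = 0.997262
SE(ȳ_st) = √0.997262 = 0.99863

SE(ȳ_st) ≈ 0.999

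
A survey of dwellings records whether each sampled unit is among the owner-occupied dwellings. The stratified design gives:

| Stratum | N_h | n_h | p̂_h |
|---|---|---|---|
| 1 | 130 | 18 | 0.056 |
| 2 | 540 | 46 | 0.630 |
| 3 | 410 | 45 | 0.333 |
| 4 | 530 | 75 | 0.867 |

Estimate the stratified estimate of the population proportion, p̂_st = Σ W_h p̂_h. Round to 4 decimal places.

N = 1610; stratum weights W_h = N_h/N.
p̂_st = Σ W_h p̂_h = (130·0.056 + 540·0.630 + 410·0.333 + 530·0.867)/1610 = 0.58604

p̂_st ≈ 0.5860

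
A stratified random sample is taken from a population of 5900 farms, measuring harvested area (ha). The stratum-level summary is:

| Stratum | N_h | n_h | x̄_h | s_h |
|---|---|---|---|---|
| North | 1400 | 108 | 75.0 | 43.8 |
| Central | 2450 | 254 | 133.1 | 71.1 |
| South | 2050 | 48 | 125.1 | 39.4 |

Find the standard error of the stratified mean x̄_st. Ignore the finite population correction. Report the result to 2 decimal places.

SE(x̄_st) ≈ 2.89

V̂(x̄_st) = Σ W_h² s_h²/n_h, with W_h = N_h/N and N = 5900:
  stratum North: (1400/5900)²·43.8²/108 = 1.00018
  stratum Central: (2450/5900)²·71.1²/254 = 3.43189
  stratum South: (2050/5900)²·39.4²/48 = 3.90441
V̂(x̄_st) = 8.33647
SE(x̄_st) = √8.33647 = 2.8873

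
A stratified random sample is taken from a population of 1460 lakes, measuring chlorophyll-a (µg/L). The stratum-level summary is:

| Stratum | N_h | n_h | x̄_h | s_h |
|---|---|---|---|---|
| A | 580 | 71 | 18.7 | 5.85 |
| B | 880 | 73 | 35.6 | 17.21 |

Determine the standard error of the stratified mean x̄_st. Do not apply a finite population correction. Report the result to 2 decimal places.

SE(x̄_st) ≈ 1.25

V̂(x̄_st) = Σ W_h² s_h²/n_h, with W_h = N_h/N and N = 1460:
  stratum A: (580/1460)²·5.85²/71 = 0.0760683
  stratum B: (880/1460)²·17.21²/73 = 1.474
V̂(x̄_st) = 1.55007
SE(x̄_st) = √1.55007 = 1.24502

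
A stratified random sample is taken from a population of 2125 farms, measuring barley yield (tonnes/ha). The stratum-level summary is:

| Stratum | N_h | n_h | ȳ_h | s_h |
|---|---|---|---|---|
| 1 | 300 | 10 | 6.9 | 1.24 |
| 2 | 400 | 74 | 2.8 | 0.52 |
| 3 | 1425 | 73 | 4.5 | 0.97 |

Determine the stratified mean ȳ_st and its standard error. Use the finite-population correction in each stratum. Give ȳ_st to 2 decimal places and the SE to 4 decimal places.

ȳ_st ≈ 4.52, SE ≈ 0.0926

ȳ_st = Σ W_h ȳ_h = (300·6.9 + 400·2.8 + 1425·4.5)/2125 = 4.51882
V̂(ȳ_st) = Σ W_h² (1 − n_h/N_h) s_h²/n_h, with W_h = N_h/N and N = 2125:
  stratum 1: (300/2125)²·(1 − 10/300)·1.24²/10 = 0.00296241
  stratum 2: (400/2125)²·(1 − 74/400)·0.52²/74 = 0.00010552
  stratum 3: (1425/2125)²·(1 − 73/1425)·0.97²/73 = 0.00549913
V̂(ȳ_st) = 0.00856706
SE(ȳ_st) = √0.00856706 = 0.0925584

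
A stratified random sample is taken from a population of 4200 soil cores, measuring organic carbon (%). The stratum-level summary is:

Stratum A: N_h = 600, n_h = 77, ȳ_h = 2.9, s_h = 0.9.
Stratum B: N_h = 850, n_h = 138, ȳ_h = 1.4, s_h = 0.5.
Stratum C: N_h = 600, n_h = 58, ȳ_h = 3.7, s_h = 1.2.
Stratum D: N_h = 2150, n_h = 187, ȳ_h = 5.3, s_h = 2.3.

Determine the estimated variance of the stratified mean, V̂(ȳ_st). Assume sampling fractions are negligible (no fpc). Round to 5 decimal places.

V̂(ȳ_st) = Σ W_h² s_h²/n_h, with W_h = N_h/N and N = 4200:
  stratum A: (600/4200)²·0.9²/77 = 0.000214683
  stratum B: (850/4200)²·0.5²/138 = 7.41994e-05
  stratum C: (600/4200)²·1.2²/58 = 0.000506685
  stratum D: (2150/4200)²·2.3²/187 = 0.00741297
V̂(ȳ_st) = 0.00820854

V̂(ȳ_st) ≈ 0.00821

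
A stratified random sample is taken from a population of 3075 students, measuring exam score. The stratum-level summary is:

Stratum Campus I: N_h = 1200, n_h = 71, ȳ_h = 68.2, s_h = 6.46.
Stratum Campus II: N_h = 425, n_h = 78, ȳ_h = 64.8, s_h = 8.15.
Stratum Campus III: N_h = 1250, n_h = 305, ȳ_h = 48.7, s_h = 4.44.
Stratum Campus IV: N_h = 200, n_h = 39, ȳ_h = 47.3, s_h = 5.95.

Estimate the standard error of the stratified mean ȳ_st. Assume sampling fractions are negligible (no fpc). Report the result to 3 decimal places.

SE(ȳ_st) ≈ 0.347

V̂(ȳ_st) = Σ W_h² s_h²/n_h, with W_h = N_h/N and N = 3075:
  stratum Campus I: (1200/3075)²·6.46²/71 = 0.0895115
  stratum Campus II: (425/3075)²·8.15²/78 = 0.016267
  stratum Campus III: (1250/3075)²·4.44²/305 = 0.0106806
  stratum Campus IV: (200/3075)²·5.95²/39 = 0.00384007
V̂(ȳ_st) = 0.120299
SE(ȳ_st) = √0.120299 = 0.346842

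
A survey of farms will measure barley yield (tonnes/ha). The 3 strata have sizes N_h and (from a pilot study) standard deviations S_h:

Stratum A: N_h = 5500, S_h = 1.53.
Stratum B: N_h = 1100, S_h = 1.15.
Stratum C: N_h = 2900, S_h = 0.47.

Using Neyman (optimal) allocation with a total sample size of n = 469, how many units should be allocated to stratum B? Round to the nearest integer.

54

Neyman allocation: n_h = n · N_h S_h / Σ N_i S_i, with n = 469.
  stratum A: N_h·S_h = 5500·1.53 = 8415.00
  stratum B: N_h·S_h = 1100·1.15 = 1265.00
  stratum C: N_h·S_h = 2900·0.47 = 1363.00
Σ N_h S_h = 11043.00
n for stratum B = 469·1265.00/11043.00 = 53.725 → 54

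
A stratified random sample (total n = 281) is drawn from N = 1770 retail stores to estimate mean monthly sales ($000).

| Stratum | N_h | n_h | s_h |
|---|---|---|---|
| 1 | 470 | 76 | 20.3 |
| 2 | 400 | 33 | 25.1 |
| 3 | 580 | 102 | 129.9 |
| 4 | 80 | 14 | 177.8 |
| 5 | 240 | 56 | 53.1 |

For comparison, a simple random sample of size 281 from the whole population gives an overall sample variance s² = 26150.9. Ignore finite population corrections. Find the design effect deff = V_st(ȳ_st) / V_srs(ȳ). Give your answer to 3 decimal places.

V̂(ȳ_st) = Σ W_h² s_h²/n_h, with W_h = N_h/N and N = 1770:
  stratum 1: (470/1770)²·20.3²/76 = 0.382321
  stratum 2: (400/1770)²·25.1²/33 = 0.975005
  stratum 3: (580/1770)²·129.9²/102 = 17.7635
  stratum 4: (80/1770)²·177.8²/14 = 4.61285
  stratum 5: (240/1770)²·53.1²/56 = 0.925714
V_st = 24.6593
V_srs = s²/n = 26150.9/281 = 93.0637
deff = V_st / V_srs = 24.6593/93.0637 = 0.2650

deff ≈ 0.265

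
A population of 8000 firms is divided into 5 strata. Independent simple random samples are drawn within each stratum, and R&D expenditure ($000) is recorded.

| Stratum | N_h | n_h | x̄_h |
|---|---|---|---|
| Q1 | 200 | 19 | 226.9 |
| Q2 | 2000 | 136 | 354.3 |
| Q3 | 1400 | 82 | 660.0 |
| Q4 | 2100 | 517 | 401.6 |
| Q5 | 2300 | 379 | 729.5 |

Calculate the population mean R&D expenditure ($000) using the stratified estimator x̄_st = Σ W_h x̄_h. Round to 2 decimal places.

x̄_st ≈ 524.90

N = Σ N_h = 8000. Stratum weights W_h = N_h/N.
x̄_st = (200·226.9 + 2000·354.3 + 1400·660.0 + 2100·401.6 + 2300·729.5) / 8000 = 524.8987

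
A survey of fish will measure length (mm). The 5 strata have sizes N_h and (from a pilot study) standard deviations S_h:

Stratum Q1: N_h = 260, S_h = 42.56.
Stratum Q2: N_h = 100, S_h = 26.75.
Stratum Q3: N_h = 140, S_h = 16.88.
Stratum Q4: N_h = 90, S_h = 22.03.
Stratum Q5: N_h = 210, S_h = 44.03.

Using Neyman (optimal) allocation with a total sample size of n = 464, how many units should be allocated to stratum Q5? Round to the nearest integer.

157

Neyman allocation: n_h = n · N_h S_h / Σ N_i S_i, with n = 464.
  stratum Q1: N_h·S_h = 260·42.56 = 11065.60
  stratum Q2: N_h·S_h = 100·26.75 = 2675.00
  stratum Q3: N_h·S_h = 140·16.88 = 2363.20
  stratum Q4: N_h·S_h = 90·22.03 = 1982.70
  stratum Q5: N_h·S_h = 210·44.03 = 9246.30
Σ N_h S_h = 27332.80
n for stratum Q5 = 464·9246.30/27332.80 = 156.965 → 157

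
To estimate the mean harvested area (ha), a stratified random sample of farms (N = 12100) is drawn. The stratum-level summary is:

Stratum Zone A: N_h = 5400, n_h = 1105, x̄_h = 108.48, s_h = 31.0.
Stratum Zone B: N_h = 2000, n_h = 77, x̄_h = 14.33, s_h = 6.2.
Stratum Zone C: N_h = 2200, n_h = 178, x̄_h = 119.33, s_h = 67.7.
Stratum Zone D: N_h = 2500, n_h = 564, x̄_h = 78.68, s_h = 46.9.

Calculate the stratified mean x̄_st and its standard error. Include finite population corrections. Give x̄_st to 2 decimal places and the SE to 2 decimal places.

x̄_st ≈ 88.73, SE ≈ 1.03

x̄_st = Σ W_h x̄_h = (5400·108.48 + 2000·14.33 + 2200·119.33 + 2500·78.68)/12100 = 88.73372
V̂(x̄_st) = Σ W_h² (1 − n_h/N_h) s_h²/n_h, with W_h = N_h/N and N = 12100:
  stratum Zone A: (5400/12100)²·(1 − 1105/5400)·31.0²/1105 = 0.137768
  stratum Zone B: (2000/12100)²·(1 − 77/2000)·6.2²/77 = 0.0131139
  stratum Zone C: (2200/12100)²·(1 − 178/2200)·67.7²/178 = 0.782331
  stratum Zone D: (2500/12100)²·(1 − 564/2500)·46.9²/564 = 0.128926
V̂(x̄_st) = 1.06214
SE(x̄_st) = √1.06214 = 1.0306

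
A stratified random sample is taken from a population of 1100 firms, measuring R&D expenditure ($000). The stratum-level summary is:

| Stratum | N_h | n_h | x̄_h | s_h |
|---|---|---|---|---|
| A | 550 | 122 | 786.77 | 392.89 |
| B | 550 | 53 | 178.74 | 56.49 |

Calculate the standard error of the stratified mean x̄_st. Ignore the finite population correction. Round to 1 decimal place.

V̂(x̄_st) = Σ W_h² s_h²/n_h, with W_h = N_h/N and N = 1100:
  stratum A: (550/1100)²·392.89²/122 = 316.317
  stratum B: (550/1100)²·56.49²/53 = 15.0525
V̂(x̄_st) = 331.369
SE(x̄_st) = √331.369 = 18.2035

SE(x̄_st) ≈ 18.2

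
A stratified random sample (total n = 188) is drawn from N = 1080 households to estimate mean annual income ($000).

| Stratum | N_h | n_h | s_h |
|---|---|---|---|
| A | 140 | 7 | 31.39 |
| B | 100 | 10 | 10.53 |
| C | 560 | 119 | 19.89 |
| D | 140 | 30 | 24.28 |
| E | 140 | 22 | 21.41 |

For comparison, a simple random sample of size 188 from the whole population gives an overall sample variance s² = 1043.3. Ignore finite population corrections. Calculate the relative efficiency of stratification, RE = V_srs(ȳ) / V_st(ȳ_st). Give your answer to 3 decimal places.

RE ≈ 1.375

V̂(ȳ_st) = Σ W_h² s_h²/n_h, with W_h = N_h/N and N = 1080:
  stratum A: (140/1080)²·31.39²/7 = 2.36534
  stratum B: (100/1080)²·10.53²/10 = 0.0950625
  stratum C: (560/1080)²·19.89²/119 = 0.893822
  stratum D: (140/1080)²·24.28²/30 = 0.330206
  stratum E: (140/1080)²·21.41²/22 = 0.350122
V_st = 4.03455
V_srs = s²/n = 1043.3/188 = 5.54947
Relative efficiency = V_srs / V_st = 5.54947/4.03455 = 1.3755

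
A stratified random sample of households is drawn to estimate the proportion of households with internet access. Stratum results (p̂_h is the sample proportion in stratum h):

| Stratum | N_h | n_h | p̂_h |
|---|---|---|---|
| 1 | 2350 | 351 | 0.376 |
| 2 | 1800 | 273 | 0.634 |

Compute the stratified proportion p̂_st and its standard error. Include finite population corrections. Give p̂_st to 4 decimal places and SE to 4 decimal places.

p̂_st ≈ 0.4879, SE ≈ 0.0179

N = 4150; stratum weights W_h = N_h/N.
p̂_st = Σ W_h p̂_h = (2350·0.376 + 1800·0.634)/4150 = 0.48790
V̂(p̂_st) = Σ W_h² (1 − n_h/N_h) p̂_h(1−p̂_h)/(n_h−1):
  stratum 1: (2350/4150)²·(1 − 351/2350)·0.376·0.624/350 = 0.000182847
  stratum 2: (1800/4150)²·(1 − 273/1800)·0.634·0.366/272 = 0.00013615
V̂(p̂_st) = 0.000318997; SE = √V̂ = 0.0178605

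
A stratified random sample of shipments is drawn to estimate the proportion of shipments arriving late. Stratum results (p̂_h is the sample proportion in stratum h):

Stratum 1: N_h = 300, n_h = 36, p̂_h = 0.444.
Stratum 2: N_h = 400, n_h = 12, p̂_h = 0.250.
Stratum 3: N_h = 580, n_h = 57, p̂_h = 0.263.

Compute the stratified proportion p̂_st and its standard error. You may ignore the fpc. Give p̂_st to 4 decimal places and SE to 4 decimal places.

N = 1280; stratum weights W_h = N_h/N.
p̂_st = Σ W_h p̂_h = (300·0.444 + 400·0.250 + 580·0.263)/1280 = 0.30136
V̂(p̂_st) = Σ W_h² p̂_h(1−p̂_h)/(n_h−1):
  stratum 1: (300/1280)²·0.444·0.556/35 = 0.000387447
  stratum 2: (400/1280)²·0.250·0.750/11 = 0.0016646
  stratum 3: (580/1280)²·0.263·0.737/56 = 0.000710675
V̂(p̂_st) = 0.00276272; SE = √V̂ = 0.0525616

p̂_st ≈ 0.3014, SE ≈ 0.0526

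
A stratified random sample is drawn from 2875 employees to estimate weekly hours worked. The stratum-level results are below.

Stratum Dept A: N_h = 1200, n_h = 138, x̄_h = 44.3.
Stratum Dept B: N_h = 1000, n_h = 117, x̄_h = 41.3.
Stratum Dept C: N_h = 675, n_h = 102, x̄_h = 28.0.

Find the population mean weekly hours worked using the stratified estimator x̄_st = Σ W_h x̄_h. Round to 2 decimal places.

x̄_st ≈ 39.43

N = Σ N_h = 2875. Stratum weights W_h = N_h/N.
x̄_st = (1200·44.3 + 1000·41.3 + 675·28.0) / 2875 = 39.4296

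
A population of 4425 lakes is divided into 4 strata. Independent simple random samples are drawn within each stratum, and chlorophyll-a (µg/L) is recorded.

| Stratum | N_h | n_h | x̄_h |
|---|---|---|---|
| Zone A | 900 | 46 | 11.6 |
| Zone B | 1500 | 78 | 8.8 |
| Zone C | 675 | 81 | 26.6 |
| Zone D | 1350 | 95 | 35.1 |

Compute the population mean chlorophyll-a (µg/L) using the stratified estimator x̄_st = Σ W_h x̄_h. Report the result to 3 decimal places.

x̄_st ≈ 20.108

N = Σ N_h = 4425. Stratum weights W_h = N_h/N.
x̄_st = (900·11.6 + 1500·8.8 + 675·26.6 + 1350·35.1) / 4425 = 20.10847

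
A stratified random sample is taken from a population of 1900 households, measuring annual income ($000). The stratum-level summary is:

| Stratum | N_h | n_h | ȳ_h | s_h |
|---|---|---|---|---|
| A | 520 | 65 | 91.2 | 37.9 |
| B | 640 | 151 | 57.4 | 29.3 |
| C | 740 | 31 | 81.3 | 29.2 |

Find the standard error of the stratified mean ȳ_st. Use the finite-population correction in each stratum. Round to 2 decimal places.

V̂(ȳ_st) = Σ W_h² (1 − n_h/N_h) s_h²/n_h, with W_h = N_h/N and N = 1900:
  stratum A: (520/1900)²·(1 − 65/520)·37.9²/65 = 1.44835
  stratum B: (640/1900)²·(1 − 151/640)·29.3²/151 = 0.492879
  stratum C: (740/1900)²·(1 − 31/740)·29.2²/31 = 3.99737
V̂(ȳ_st) = 5.9386
SE(ȳ_st) = √5.9386 = 2.43692

SE(ȳ_st) ≈ 2.44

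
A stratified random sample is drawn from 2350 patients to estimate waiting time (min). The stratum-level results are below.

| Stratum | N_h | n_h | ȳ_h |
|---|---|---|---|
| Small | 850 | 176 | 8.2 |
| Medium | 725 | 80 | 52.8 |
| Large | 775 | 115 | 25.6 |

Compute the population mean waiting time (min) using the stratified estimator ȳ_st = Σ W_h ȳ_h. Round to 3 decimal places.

N = Σ N_h = 2350. Stratum weights W_h = N_h/N.
ȳ_st = (850·8.2 + 725·52.8 + 775·25.6) / 2350 = 27.69787

ȳ_st ≈ 27.698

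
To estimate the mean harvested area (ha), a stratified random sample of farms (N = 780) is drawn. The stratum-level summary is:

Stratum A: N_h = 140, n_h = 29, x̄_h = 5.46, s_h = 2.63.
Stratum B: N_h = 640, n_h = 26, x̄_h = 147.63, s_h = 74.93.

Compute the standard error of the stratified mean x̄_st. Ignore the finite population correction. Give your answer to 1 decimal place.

SE(x̄_st) ≈ 12.1

V̂(x̄_st) = Σ W_h² s_h²/n_h, with W_h = N_h/N and N = 780:
  stratum A: (140/780)²·2.63²/29 = 0.00768388
  stratum B: (640/780)²·74.93²/26 = 145.381
V̂(x̄_st) = 145.389
SE(x̄_st) = √145.389 = 12.0577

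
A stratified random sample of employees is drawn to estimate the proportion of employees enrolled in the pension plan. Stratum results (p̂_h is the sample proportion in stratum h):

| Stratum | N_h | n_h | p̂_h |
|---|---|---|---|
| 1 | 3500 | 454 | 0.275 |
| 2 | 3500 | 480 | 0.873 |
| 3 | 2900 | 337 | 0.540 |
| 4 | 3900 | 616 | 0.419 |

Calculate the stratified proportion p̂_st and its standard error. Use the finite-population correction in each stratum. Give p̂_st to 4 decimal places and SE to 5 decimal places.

N = 13800; stratum weights W_h = N_h/N.
p̂_st = Σ W_h p̂_h = (3500·0.275 + 3500·0.873 + 2900·0.540 + 3900·0.419)/13800 = 0.52305
V̂(p̂_st) = Σ W_h² (1 − n_h/N_h) p̂_h(1−p̂_h)/(n_h−1):
  stratum 1: (3500/13800)²·(1 − 454/3500)·0.275·0.725/453 = 2.46384e-05
  stratum 2: (3500/13800)²·(1 − 480/3500)·0.873·0.127/479 = 1.28469e-05
  stratum 3: (2900/13800)²·(1 − 337/2900)·0.540·0.460/336 = 2.88536e-05
  stratum 4: (3900/13800)²·(1 − 616/3900)·0.419·0.581/615 = 2.6621e-05
V̂(p̂_st) = 9.296e-05; SE = √V̂ = 0.00964158

p̂_st ≈ 0.5231, SE ≈ 0.00964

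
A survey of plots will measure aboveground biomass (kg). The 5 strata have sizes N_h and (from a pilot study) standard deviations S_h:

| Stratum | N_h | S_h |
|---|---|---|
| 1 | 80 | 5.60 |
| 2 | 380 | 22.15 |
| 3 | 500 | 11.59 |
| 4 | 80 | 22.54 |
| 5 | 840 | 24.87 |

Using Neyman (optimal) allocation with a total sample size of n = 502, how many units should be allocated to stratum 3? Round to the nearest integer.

78

Neyman allocation: n_h = n · N_h S_h / Σ N_i S_i, with n = 502.
  stratum 1: N_h·S_h = 80·5.60 = 448.00
  stratum 2: N_h·S_h = 380·22.15 = 8417.00
  stratum 3: N_h·S_h = 500·11.59 = 5795.00
  stratum 4: N_h·S_h = 80·22.54 = 1803.20
  stratum 5: N_h·S_h = 840·24.87 = 20890.80
Σ N_h S_h = 37354.00
n for stratum 3 = 502·5795.00/37354.00 = 77.879 → 78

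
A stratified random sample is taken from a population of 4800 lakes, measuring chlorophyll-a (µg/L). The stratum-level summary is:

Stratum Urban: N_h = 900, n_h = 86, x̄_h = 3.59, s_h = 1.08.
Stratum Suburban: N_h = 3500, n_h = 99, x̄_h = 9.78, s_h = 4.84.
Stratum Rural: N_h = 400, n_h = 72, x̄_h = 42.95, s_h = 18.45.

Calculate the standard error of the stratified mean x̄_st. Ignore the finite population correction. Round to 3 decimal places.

SE(x̄_st) ≈ 0.399

V̂(x̄_st) = Σ W_h² s_h²/n_h, with W_h = N_h/N and N = 4800:
  stratum Urban: (900/4800)²·1.08²/86 = 0.000476817
  stratum Suburban: (3500/4800)²·4.84²/99 = 0.125808
  stratum Rural: (400/4800)²·18.45²/72 = 0.032832
V̂(x̄_st) = 0.159117
SE(x̄_st) = √0.159117 = 0.398895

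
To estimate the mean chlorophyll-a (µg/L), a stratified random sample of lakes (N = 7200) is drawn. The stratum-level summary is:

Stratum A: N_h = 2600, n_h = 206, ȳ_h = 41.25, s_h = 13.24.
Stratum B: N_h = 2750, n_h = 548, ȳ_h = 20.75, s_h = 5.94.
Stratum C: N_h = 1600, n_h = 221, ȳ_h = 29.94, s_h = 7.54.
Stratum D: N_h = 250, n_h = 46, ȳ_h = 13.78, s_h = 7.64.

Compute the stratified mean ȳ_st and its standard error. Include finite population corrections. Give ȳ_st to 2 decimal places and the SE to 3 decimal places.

ȳ_st ≈ 29.95, SE ≈ 0.349

ȳ_st = Σ W_h ȳ_h = (2600·41.25 + 2750·20.75 + 1600·29.94 + 250·13.78)/7200 = 29.95299
V̂(ȳ_st) = Σ W_h² (1 − n_h/N_h) s_h²/n_h, with W_h = N_h/N and N = 7200:
  stratum A: (2600/7200)²·(1 − 206/2600)·13.24²/206 = 0.102174
  stratum B: (2750/7200)²·(1 − 548/2750)·5.94²/548 = 0.00752103
  stratum C: (1600/7200)²·(1 − 221/1600)·7.54²/221 = 0.0109489
  stratum D: (250/7200)²·(1 − 46/250)·7.64²/46 = 0.00124834
V̂(ȳ_st) = 0.121892
SE(ȳ_st) = √0.121892 = 0.349131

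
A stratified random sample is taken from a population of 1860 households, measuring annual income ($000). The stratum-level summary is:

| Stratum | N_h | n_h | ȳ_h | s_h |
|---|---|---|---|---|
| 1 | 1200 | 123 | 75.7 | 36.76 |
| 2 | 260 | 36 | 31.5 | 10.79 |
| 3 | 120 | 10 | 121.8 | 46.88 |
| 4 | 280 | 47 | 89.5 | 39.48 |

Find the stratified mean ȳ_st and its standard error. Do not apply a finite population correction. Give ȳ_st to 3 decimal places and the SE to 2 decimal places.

ȳ_st = Σ W_h ȳ_h = (1200·75.7 + 260·31.5 + 120·121.8 + 280·89.5)/1860 = 74.57312
V̂(ȳ_st) = Σ W_h² s_h²/n_h, with W_h = N_h/N and N = 1860:
  stratum 1: (1200/1860)²·36.76²/123 = 4.5728
  stratum 2: (260/1860)²·10.79²/36 = 0.0631919
  stratum 3: (120/1860)²·46.88²/10 = 0.91477
  stratum 4: (280/1860)²·39.48²/47 = 0.75153
V̂(ȳ_st) = 6.3023
SE(ȳ_st) = √6.3023 = 2.51044

ȳ_st ≈ 74.573, SE ≈ 2.51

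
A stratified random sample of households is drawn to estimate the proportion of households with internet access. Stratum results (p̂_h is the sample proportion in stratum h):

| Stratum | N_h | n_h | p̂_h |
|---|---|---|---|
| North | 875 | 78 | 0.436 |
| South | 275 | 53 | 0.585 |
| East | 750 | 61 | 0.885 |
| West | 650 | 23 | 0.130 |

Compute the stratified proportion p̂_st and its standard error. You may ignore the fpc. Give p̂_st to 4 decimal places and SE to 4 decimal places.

p̂_st ≈ 0.5061, SE ≈ 0.0302

N = 2550; stratum weights W_h = N_h/N.
p̂_st = Σ W_h p̂_h = (875·0.436 + 275·0.585 + 750·0.885 + 650·0.130)/2550 = 0.50613
V̂(p̂_st) = Σ W_h² p̂_h(1−p̂_h)/(n_h−1):
  stratum North: (875/2550)²·0.436·0.564/77 = 0.00037602
  stratum South: (275/2550)²·0.585·0.415/52 = 5.42982e-05
  stratum East: (750/2550)²·0.885·0.115/60 = 0.000146734
  stratum West: (650/2550)²·0.130·0.870/22 = 0.000334031
V̂(p̂_st) = 0.000911083; SE = √V̂ = 0.0301842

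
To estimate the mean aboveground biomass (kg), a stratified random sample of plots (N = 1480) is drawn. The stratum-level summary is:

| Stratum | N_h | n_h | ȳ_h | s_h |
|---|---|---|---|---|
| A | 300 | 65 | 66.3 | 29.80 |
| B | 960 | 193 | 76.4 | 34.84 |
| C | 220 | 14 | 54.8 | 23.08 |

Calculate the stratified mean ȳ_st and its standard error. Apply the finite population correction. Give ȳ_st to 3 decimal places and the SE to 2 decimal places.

ȳ_st ≈ 71.142, SE ≈ 1.83

ȳ_st = Σ W_h ȳ_h = (300·66.3 + 960·76.4 + 220·54.8)/1480 = 71.14189
V̂(ȳ_st) = Σ W_h² (1 − n_h/N_h) s_h²/n_h, with W_h = N_h/N and N = 1480:
  stratum A: (300/1480)²·(1 − 65/300)·29.80²/65 = 0.439729
  stratum B: (960/1480)²·(1 − 193/960)·34.84²/193 = 2.11418
  stratum C: (220/1480)²·(1 − 14/220)·23.08²/14 = 0.787245
V̂(ȳ_st) = 3.34115
SE(ȳ_st) = √3.34115 = 1.82788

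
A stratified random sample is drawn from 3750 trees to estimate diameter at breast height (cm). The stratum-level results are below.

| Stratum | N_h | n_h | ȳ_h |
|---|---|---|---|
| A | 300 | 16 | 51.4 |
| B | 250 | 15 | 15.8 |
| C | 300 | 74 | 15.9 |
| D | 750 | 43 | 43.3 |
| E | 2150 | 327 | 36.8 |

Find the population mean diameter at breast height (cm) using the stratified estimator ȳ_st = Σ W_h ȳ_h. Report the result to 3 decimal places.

ȳ_st ≈ 36.196

N = Σ N_h = 3750. Stratum weights W_h = N_h/N.
ȳ_st = (300·51.4 + 250·15.8 + 300·15.9 + 750·43.3 + 2150·36.8) / 3750 = 36.19600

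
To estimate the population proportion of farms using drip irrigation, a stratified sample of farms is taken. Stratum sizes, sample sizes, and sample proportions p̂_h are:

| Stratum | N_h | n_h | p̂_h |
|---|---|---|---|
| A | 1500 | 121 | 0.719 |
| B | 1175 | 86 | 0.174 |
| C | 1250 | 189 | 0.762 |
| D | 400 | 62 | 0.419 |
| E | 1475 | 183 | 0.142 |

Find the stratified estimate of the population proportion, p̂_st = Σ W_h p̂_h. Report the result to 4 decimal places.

p̂_st ≈ 0.4504

N = 5800; stratum weights W_h = N_h/N.
p̂_st = Σ W_h p̂_h = (1500·0.719 + 1175·0.174 + 1250·0.762 + 400·0.419 + 1475·0.142)/5800 = 0.45043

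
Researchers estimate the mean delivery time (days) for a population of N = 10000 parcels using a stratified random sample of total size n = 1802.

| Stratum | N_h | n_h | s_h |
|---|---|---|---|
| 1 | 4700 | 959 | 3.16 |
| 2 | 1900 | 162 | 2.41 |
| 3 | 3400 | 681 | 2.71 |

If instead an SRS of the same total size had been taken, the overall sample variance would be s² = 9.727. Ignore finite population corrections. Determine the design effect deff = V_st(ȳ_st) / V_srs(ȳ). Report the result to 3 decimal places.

V̂(ȳ_st) = Σ W_h² s_h²/n_h, with W_h = N_h/N and N = 10000:
  stratum 1: (4700/10000)²·3.16²/959 = 0.00230012
  stratum 2: (1900/10000)²·2.41²/162 = 0.00129427
  stratum 3: (3400/10000)²·2.71²/681 = 0.00124666
V_st = 0.00484106
V_srs = s²/n = 9.727/1802 = 0.00539789
deff = V_st / V_srs = 0.00484106/0.00539789 = 0.8968

deff ≈ 0.897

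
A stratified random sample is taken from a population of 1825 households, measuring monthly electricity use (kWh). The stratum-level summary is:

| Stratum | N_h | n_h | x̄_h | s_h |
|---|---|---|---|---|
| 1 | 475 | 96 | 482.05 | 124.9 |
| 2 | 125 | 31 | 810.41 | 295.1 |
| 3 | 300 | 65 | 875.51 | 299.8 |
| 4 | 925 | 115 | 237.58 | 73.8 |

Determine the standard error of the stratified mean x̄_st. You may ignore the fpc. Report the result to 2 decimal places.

V̂(x̄_st) = Σ W_h² s_h²/n_h, with W_h = N_h/N and N = 1825:
  stratum 1: (475/1825)²·124.9²/96 = 11.0082
  stratum 2: (125/1825)²·295.1²/31 = 13.1787
  stratum 3: (300/1825)²·299.8²/65 = 37.3651
  stratum 4: (925/1825)²·73.8²/115 = 12.1667
V̂(x̄_st) = 73.7187
SE(x̄_st) = √73.7187 = 8.58596

SE(x̄_st) ≈ 8.59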